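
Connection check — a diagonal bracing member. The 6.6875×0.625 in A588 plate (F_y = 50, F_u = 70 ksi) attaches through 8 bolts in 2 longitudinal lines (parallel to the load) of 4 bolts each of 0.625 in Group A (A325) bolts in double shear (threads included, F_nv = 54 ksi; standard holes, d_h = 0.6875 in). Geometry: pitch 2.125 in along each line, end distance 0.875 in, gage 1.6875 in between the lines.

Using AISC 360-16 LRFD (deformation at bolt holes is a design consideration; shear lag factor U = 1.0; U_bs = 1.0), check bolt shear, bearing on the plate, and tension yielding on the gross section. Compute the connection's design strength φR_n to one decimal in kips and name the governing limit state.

188.1 kips (gross-section yield governs)

Bolt shear: A_b = π(0.625)²/4 = 0.3068 in². φR_n = 0.75 × 54 × 0.3068 × 8 × 2 = 198.8 kips.
Bearing (0.625 in plate, F_u = 70 ksi): end bolts L_c = 0.875 − 0.6875/2 = 0.53125, R_n = min(1.2×0.53125×0.625×70, 2.4×0.625×0.625×70) = 27.891 kips/bolt; interior L_c = 2.125 − 0.6875 = 1.4375, R_n = 65.625 kips/bolt. φR_n = 0.75 × (2×27.891 + 6×65.625) = 337.1 kips.
Tension yield (gross): A_g = 6.6875×0.625 = 4.1797 in². φR_n = 0.90 × 50 × 4.1797 = 188.1 kips.
Governing: min(198.8, 337.1, 188.1) = 188.1 kips → gross-section yield.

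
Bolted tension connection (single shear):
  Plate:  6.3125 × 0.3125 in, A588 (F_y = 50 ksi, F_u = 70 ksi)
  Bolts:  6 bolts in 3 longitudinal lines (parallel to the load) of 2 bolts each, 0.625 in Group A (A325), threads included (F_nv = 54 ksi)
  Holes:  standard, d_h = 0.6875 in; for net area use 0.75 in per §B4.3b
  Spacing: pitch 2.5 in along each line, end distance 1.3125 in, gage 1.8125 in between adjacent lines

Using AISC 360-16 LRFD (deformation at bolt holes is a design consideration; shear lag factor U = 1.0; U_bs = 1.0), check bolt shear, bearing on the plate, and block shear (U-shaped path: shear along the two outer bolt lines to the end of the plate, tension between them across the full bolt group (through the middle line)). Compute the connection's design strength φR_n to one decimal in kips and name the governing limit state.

74.6 kips (bolt shear governs)

Bolt shear: A_b = π(0.625)²/4 = 0.3068 in². φR_n = 0.75 × 54 × 0.3068 × 6 × 1 = 74.6 kips.
Bearing (0.3125 in plate, F_u = 70 ksi): end bolts L_c = 1.3125 − 0.6875/2 = 0.96875, R_n = min(1.2×0.96875×0.3125×70, 2.4×0.625×0.3125×70) = 25.43 kips/bolt; interior L_c = 2.5 − 0.6875 = 1.8125, R_n = 32.813 kips/bolt. φR_n = 0.75 × (3×25.43 + 3×32.813) = 131.0 kips.
Block shear: shear path 2×[1.3125+1×2.5] = 2×3.8125 in, A_gv = 2.3828, A_nv = 2×(3.8125 − 1.5×0.75)×0.3125 = 1.6797 in²; tension across gage: (3.625 − 2×0.75)×0.3125 = 0.66406 in². R_n = min(0.6×70×1.6797, 0.6×50×2.3828) + 1.0×70×0.66406 = min(70.547, 71.484) + 46.484 = 117.03 kips. φR_n = 0.75 × 117.03 = 87.8 kips.
Governing: min(74.6, 131.0, 87.8) = 74.6 kips → bolt shear.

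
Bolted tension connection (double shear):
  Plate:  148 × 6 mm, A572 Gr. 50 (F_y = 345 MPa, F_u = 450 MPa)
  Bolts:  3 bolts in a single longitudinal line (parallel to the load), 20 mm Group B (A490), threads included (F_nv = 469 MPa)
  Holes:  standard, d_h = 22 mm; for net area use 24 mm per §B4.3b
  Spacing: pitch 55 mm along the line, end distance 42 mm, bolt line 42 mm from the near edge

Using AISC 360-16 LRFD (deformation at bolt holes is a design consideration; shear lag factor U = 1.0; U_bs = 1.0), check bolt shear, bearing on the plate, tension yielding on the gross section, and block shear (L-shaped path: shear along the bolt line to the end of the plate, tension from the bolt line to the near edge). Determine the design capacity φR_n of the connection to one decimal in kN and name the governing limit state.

Bolt shear: A_b = π(20)²/4 = 314.16 mm². φR_n = 0.75 × 469 × 314.16 × 3 × 2 = 663.0 kN.
Bearing (6 mm plate, F_u = 450 MPa): end bolts L_c = 42 − 22/2 = 31, R_n = min(1.2×31×6×450, 2.4×20×6×450) = 100.44 kN/bolt; interior L_c = 55 − 22 = 33, R_n = 106.92 kN/bolt. φR_n = 0.75 × (1×100.44 + 2×106.92) = 235.7 kN.
Tension yield (gross): A_g = 148×6 = 888 mm². φR_n = 0.90 × 345 × 888 = 275.7 kN.
Block shear: shear path 1×[42+2×55] = 1×152 mm, A_gv = 912, A_nv = 1×(152 − 2.5×24)×6 = 552 mm²; tension to near edge: (42 − 0.5×24)×6 = 180 mm². R_n = min(0.6×450×552, 0.6×345×912) + 1.0×450×180 = min(149.04, 188.78) + 81 = 230.04 kN. φR_n = 0.75 × 230.04 = 172.5 kN.
Governing: min(663.0, 235.7, 275.7, 172.5) = 172.5 kN → block shear.

172.5 kN (block shear governs)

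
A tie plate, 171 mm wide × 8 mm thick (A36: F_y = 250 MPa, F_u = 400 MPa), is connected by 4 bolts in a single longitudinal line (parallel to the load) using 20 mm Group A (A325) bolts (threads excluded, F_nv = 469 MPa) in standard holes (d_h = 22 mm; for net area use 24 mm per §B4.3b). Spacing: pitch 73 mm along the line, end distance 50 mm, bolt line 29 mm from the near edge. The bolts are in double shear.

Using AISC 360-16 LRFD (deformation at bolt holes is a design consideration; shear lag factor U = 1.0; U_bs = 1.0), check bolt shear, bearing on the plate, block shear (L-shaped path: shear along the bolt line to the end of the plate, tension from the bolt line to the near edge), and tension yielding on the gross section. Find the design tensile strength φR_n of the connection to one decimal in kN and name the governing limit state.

Bolt shear: A_b = π(20)²/4 = 314.16 mm². φR_n = 0.75 × 469 × 314.16 × 4 × 2 = 884.0 kN.
Bearing (8 mm plate, F_u = 400 MPa): end bolts L_c = 50 − 22/2 = 39, R_n = min(1.2×39×8×400, 2.4×20×8×400) = 149.76 kN/bolt; interior L_c = 73 − 22 = 51, R_n = 153.6 kN/bolt. φR_n = 0.75 × (1×149.76 + 3×153.6) = 457.9 kN.
Block shear: shear path 1×[50+3×73] = 1×269 mm, A_gv = 2152, A_nv = 1×(269 − 3.5×24)×8 = 1480 mm²; tension to near edge: (29 − 0.5×24)×8 = 136 mm². R_n = min(0.6×400×1480, 0.6×250×2152) + 1.0×400×136 = min(355.2, 322.8) + 54.4 = 377.2 kN. φR_n = 0.75 × 377.2 = 282.9 kN.
Tension yield (gross): A_g = 171×8 = 1368 mm². φR_n = 0.90 × 250 × 1368 = 307.8 kN.
Governing: min(884.0, 457.9, 282.9, 307.8) = 282.9 kN → block shear.

282.9 kN (block shear governs)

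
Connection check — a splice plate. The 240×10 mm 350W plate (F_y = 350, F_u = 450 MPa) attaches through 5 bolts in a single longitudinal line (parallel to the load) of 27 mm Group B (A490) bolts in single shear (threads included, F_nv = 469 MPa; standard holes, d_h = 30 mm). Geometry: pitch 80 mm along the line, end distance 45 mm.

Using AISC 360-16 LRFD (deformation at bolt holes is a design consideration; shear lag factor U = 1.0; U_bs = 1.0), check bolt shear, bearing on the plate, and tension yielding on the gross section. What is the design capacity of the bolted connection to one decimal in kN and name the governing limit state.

756.0 kN (gross-section yield governs)

Bolt shear: A_b = π(27)²/4 = 572.56 mm². φR_n = 0.75 × 469 × 572.56 × 5 × 1 = 1007.0 kN.
Bearing (10 mm plate, F_u = 450 MPa): end bolts L_c = 45 − 30/2 = 30, R_n = min(1.2×30×10×450, 2.4×27×10×450) = 162 kN/bolt; interior L_c = 80 − 30 = 50, R_n = 270 kN/bolt. φR_n = 0.75 × (1×162 + 4×270) = 931.5 kN.
Tension yield (gross): A_g = 240×10 = 2400 mm². φR_n = 0.90 × 350 × 2400 = 756.0 kN.
Governing: min(1007.0, 931.5, 756.0) = 756.0 kN → gross-section yield.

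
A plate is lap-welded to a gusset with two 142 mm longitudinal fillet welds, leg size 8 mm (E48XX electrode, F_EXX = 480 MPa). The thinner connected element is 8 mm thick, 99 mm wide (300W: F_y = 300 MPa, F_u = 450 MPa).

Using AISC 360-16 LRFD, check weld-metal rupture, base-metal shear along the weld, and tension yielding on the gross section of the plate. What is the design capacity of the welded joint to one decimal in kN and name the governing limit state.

213.8 kN (gross-section yield governs)

Weld metal: throat = 0.707×8 = 5.656 mm, L = 2×142 = 284 mm. φR_n = 0.75 × 0.6 × 480 × 5.656 × 284 = 347.0 kN.
Base metal shear (8 mm plate): yield φR_n = 1.0×0.6×300×8×284 = 409.0 kN; rupture φR_n = 0.75×0.6×450×8×284 = 460.1 kN; take 409.0 kN (yield).
Tension yield (gross): A_g = 99×8 = 792 mm². φR_n = 0.90 × 300 × 792 = 213.8 kN.
Governing: min(347.0, 409.0, 213.8) = 213.8 kN → gross-section yield.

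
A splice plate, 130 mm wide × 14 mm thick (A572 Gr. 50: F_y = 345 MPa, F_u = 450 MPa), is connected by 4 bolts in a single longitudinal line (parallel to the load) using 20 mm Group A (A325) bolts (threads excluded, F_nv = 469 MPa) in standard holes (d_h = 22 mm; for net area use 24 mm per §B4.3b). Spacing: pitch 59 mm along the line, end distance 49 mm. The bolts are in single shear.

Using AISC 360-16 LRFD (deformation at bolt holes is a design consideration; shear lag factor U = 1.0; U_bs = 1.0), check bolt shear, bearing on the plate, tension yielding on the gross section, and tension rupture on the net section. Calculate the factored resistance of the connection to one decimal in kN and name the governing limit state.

Bolt shear: A_b = π(20)²/4 = 314.16 mm². φR_n = 0.75 × 469 × 314.16 × 4 × 1 = 442.0 kN.
Bearing (14 mm plate, F_u = 450 MPa): end bolts L_c = 49 − 22/2 = 38, R_n = min(1.2×38×14×450, 2.4×20×14×450) = 287.28 kN/bolt; interior L_c = 59 − 22 = 37, R_n = 279.72 kN/bolt. φR_n = 0.75 × (1×287.28 + 3×279.72) = 844.8 kN.
Tension yield (gross): A_g = 130×14 = 1820 mm². φR_n = 0.90 × 345 × 1820 = 565.1 kN.
Tension rupture (net): A_n = (130 − 1×24)×14 = 1484 mm² (U = 1.0, A_e = A_n). φR_n = 0.75 × 450 × 1484 = 500.9 kN.
Governing: min(442.0, 844.8, 565.1, 500.9) = 442.0 kN → bolt shear.

442.0 kN (bolt shear governs)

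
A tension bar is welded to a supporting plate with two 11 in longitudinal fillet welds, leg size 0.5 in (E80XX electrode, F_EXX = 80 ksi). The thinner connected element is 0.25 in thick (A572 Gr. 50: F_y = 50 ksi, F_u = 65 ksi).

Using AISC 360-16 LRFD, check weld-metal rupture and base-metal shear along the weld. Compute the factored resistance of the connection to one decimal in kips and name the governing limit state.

160.9 kips (base-metal shear governs)

Weld metal: throat = 0.707×0.5 = 0.3535 in, L = 2×11 = 22 in. φR_n = 0.75 × 0.6 × 80 × 0.3535 × 22 = 280.0 kips.
Base metal shear (0.25 in plate): yield φR_n = 1.0×0.6×50×0.25×22 = 165.0 kips; rupture φR_n = 0.75×0.6×65×0.25×22 = 160.9 kips; take 160.9 kips (rupture).
Governing: min(280.0, 160.9) = 160.9 kips → base-metal shear.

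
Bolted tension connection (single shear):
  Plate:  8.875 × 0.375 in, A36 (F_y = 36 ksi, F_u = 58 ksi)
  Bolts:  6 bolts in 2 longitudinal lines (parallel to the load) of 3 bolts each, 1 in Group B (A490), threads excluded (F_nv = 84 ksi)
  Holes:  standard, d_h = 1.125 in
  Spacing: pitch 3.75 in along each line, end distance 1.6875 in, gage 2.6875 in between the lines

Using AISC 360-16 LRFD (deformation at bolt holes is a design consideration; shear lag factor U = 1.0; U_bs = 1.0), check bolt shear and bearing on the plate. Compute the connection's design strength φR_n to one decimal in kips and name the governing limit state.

200.6 kips (bearing governs)

Bolt shear: A_b = π(1)²/4 = 0.7854 in². φR_n = 0.75 × 84 × 0.7854 × 6 × 1 = 296.9 kips.
Bearing (0.375 in plate, F_u = 58 ksi): end bolts L_c = 1.6875 − 1.125/2 = 1.125, R_n = min(1.2×1.125×0.375×58, 2.4×1×0.375×58) = 29.363 kips/bolt; interior L_c = 3.75 − 1.125 = 2.625, R_n = 52.2 kips/bolt. φR_n = 0.75 × (2×29.363 + 4×52.2) = 200.6 kips.
Governing: min(296.9, 200.6) = 200.6 kips → bearing.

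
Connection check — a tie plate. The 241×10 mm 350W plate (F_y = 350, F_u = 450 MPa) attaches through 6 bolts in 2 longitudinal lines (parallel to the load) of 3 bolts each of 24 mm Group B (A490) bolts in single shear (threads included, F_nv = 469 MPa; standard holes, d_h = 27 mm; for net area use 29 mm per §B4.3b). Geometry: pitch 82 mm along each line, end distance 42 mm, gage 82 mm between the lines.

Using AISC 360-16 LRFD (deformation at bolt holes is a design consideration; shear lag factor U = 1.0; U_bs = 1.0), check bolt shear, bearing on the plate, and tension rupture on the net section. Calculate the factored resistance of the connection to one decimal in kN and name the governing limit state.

617.6 kN (net-section rupture governs)

Bolt shear: A_b = π(24)²/4 = 452.39 mm². φR_n = 0.75 × 469 × 452.39 × 6 × 1 = 954.8 kN.
Bearing (10 mm plate, F_u = 450 MPa): end bolts L_c = 42 − 27/2 = 28.5, R_n = min(1.2×28.5×10×450, 2.4×24×10×450) = 153.9 kN/bolt; interior L_c = 82 − 27 = 55, R_n = 259.2 kN/bolt. φR_n = 0.75 × (2×153.9 + 4×259.2) = 1008.5 kN.
Tension rupture (net): A_n = (241 − 2×29)×10 = 1830 mm² (U = 1.0, A_e = A_n). φR_n = 0.75 × 450 × 1830 = 617.6 kN.
Governing: min(954.8, 1008.5, 617.6) = 617.6 kN → net-section rupture.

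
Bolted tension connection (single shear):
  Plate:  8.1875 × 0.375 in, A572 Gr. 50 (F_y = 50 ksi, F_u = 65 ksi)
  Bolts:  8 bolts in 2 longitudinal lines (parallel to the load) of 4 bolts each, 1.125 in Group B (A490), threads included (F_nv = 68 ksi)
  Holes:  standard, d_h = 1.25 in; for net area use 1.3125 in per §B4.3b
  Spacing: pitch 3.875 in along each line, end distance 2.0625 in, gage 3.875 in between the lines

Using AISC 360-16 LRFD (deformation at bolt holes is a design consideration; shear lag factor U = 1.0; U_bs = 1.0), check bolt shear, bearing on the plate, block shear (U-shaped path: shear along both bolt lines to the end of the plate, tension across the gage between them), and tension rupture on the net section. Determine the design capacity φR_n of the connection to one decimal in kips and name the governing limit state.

Bolt shear: A_b = π(1.125)²/4 = 0.99402 in². φR_n = 0.75 × 68 × 0.99402 × 8 × 1 = 405.6 kips.
Bearing (0.375 in plate, F_u = 65 ksi): end bolts L_c = 2.0625 − 1.25/2 = 1.4375, R_n = min(1.2×1.4375×0.375×65, 2.4×1.125×0.375×65) = 42.047 kips/bolt; interior L_c = 3.875 − 1.25 = 2.625, R_n = 65.813 kips/bolt. φR_n = 0.75 × (2×42.047 + 6×65.813) = 359.2 kips.
Block shear: shear path 2×[2.0625+3×3.875] = 2×13.6875 in, A_gv = 10.266, A_nv = 2×(13.6875 − 3.5×1.3125)×0.375 = 6.8203 in²; tension across gage: (3.875 − 1×1.3125)×0.375 = 0.96094 in². R_n = min(0.6×65×6.8203, 0.6×50×10.266) + 1.0×65×0.96094 = min(265.99, 307.98) + 62.461 = 328.45 kips. φR_n = 0.75 × 328.45 = 246.3 kips.
Tension rupture (net): A_n = (8.1875 − 2×1.3125)×0.375 = 2.0859 in² (U = 1.0, A_e = A_n). φR_n = 0.75 × 65 × 2.0859 = 101.7 kips.
Governing: min(405.6, 359.2, 246.3, 101.7) = 101.7 kips → net-section rupture.

101.7 kips (net-section rupture governs)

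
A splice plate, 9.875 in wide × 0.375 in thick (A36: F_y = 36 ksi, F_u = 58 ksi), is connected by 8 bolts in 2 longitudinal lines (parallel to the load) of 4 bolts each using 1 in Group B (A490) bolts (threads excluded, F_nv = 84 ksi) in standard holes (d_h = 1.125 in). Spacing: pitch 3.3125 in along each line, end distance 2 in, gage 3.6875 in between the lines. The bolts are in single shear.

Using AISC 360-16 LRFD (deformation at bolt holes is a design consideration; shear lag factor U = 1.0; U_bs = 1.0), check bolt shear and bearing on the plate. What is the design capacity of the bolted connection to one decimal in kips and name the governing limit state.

Bolt shear: A_b = π(1)²/4 = 0.7854 in². φR_n = 0.75 × 84 × 0.7854 × 8 × 1 = 395.8 kips.
Bearing (0.375 in plate, F_u = 58 ksi): end bolts L_c = 2 − 1.125/2 = 1.4375, R_n = min(1.2×1.4375×0.375×58, 2.4×1×0.375×58) = 37.519 kips/bolt; interior L_c = 3.3125 − 1.125 = 2.1875, R_n = 52.2 kips/bolt. φR_n = 0.75 × (2×37.519 + 6×52.2) = 291.2 kips.
Governing: min(395.8, 291.2) = 291.2 kips → bearing.

291.2 kips (bearing governs)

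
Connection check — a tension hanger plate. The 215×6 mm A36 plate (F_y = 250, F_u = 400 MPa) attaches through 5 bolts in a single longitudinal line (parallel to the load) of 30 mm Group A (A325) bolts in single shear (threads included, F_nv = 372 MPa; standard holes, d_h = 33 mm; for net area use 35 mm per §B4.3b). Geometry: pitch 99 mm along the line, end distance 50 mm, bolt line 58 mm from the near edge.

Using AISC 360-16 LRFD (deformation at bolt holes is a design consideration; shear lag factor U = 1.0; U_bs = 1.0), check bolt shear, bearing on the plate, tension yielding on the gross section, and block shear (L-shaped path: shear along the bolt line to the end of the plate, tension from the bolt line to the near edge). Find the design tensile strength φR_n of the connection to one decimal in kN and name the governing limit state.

Bolt shear: A_b = π(30)²/4 = 706.86 mm². φR_n = 0.75 × 372 × 706.86 × 5 × 1 = 986.1 kN.
Bearing (6 mm plate, F_u = 400 MPa): end bolts L_c = 50 − 33/2 = 33.5, R_n = min(1.2×33.5×6×400, 2.4×30×6×400) = 96.48 kN/bolt; interior L_c = 99 − 33 = 66, R_n = 172.8 kN/bolt. φR_n = 0.75 × (1×96.48 + 4×172.8) = 590.8 kN.
Tension yield (gross): A_g = 215×6 = 1290 mm². φR_n = 0.90 × 250 × 1290 = 290.3 kN.
Block shear: shear path 1×[50+4×99] = 1×446 mm, A_gv = 2676, A_nv = 1×(446 − 4.5×35)×6 = 1731 mm²; tension to near edge: (58 − 0.5×35)×6 = 243 mm². R_n = min(0.6×400×1731, 0.6×250×2676) + 1.0×400×243 = min(415.44, 401.4) + 97.2 = 498.6 kN. φR_n = 0.75 × 498.6 = 374.0 kN.
Governing: min(986.1, 590.8, 290.3, 374.0) = 290.3 kN → gross-section yield.

290.3 kN (gross-section yield governs)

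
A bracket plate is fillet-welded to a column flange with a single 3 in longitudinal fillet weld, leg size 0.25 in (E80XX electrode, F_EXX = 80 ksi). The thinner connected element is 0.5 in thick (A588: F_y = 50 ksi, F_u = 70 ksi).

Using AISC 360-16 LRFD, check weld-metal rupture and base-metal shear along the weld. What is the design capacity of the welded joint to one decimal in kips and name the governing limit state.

19.1 kips (weld metal governs)

Weld metal: throat = 0.707×0.25 = 0.17675 in, L = 3 in. φR_n = 0.75 × 0.6 × 80 × 0.17675 × 3 = 19.1 kips.
Base metal shear (0.5 in plate): yield φR_n = 1.0×0.6×50×0.5×3 = 45.0 kips; rupture φR_n = 0.75×0.6×70×0.5×3 = 47.3 kips; take 45.0 kips (yield).
Governing: min(19.1, 45.0) = 19.1 kips → weld metal.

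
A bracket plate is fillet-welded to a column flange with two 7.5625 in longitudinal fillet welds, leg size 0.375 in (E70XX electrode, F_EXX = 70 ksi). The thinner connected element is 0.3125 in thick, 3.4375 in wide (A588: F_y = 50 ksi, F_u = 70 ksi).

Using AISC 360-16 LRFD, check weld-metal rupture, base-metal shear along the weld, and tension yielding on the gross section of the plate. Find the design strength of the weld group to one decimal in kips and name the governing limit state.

48.3 kips (gross-section yield governs)

Weld metal: throat = 0.707×0.375 = 0.26513 in, L = 2×7.5625 = 15.125 in. φR_n = 0.75 × 0.6 × 70 × 0.26513 × 15.125 = 126.3 kips.
Base metal shear (0.3125 in plate): yield φR_n = 1.0×0.6×50×0.3125×15.125 = 141.8 kips; rupture φR_n = 0.75×0.6×70×0.3125×15.125 = 148.9 kips; take 141.8 kips (yield).
Tension yield (gross): A_g = 3.4375×0.3125 = 1.0742 in². φR_n = 0.90 × 50 × 1.0742 = 48.3 kips.
Governing: min(126.3, 141.8, 48.3) = 48.3 kips → gross-section yield.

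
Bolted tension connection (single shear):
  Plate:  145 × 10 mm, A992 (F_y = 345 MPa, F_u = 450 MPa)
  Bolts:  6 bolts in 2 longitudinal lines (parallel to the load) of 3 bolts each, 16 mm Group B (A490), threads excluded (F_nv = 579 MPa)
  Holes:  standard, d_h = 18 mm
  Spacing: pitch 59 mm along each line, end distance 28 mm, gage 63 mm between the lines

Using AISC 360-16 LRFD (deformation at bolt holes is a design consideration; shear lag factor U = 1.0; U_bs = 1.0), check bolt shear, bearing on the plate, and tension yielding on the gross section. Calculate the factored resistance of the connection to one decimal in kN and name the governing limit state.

450.2 kN (gross-section yield governs)

Bolt shear: A_b = π(16)²/4 = 201.06 mm². φR_n = 0.75 × 579 × 201.06 × 6 × 1 = 523.9 kN.
Bearing (10 mm plate, F_u = 450 MPa): end bolts L_c = 28 − 18/2 = 19, R_n = min(1.2×19×10×450, 2.4×16×10×450) = 102.6 kN/bolt; interior L_c = 59 − 18 = 41, R_n = 172.8 kN/bolt. φR_n = 0.75 × (2×102.6 + 4×172.8) = 672.3 kN.
Tension yield (gross): A_g = 145×10 = 1450 mm². φR_n = 0.90 × 345 × 1450 = 450.2 kN.
Governing: min(523.9, 672.3, 450.2) = 450.2 kN → gross-section yield.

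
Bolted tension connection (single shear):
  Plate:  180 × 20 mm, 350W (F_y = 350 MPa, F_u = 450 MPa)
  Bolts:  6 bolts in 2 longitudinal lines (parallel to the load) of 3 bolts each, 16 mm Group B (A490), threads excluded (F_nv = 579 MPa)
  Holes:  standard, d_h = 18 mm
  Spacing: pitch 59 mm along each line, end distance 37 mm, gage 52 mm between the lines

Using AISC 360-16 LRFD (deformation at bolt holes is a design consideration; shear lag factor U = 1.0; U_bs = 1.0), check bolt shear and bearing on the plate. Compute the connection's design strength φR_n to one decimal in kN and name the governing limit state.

523.9 kN (bolt shear governs)

Bolt shear: A_b = π(16)²/4 = 201.06 mm². φR_n = 0.75 × 579 × 201.06 × 6 × 1 = 523.9 kN.
Bearing (20 mm plate, F_u = 450 MPa): end bolts L_c = 37 − 18/2 = 28, R_n = min(1.2×28×20×450, 2.4×16×20×450) = 302.4 kN/bolt; interior L_c = 59 − 18 = 41, R_n = 345.6 kN/bolt. φR_n = 0.75 × (2×302.4 + 4×345.6) = 1490.4 kN.
Governing: min(523.9, 1490.4) = 523.9 kN → bolt shear.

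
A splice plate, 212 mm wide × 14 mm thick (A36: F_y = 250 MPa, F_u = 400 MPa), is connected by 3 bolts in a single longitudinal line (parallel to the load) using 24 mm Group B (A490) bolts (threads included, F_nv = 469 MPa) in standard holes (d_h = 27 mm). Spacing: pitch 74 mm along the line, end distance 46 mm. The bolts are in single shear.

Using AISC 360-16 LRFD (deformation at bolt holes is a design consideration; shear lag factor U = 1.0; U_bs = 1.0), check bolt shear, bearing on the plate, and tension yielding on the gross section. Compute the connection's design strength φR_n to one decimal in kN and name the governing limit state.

Bolt shear: A_b = π(24)²/4 = 452.39 mm². φR_n = 0.75 × 469 × 452.39 × 3 × 1 = 477.4 kN.
Bearing (14 mm plate, F_u = 400 MPa): end bolts L_c = 46 − 27/2 = 32.5, R_n = min(1.2×32.5×14×400, 2.4×24×14×400) = 218.4 kN/bolt; interior L_c = 74 − 27 = 47, R_n = 315.84 kN/bolt. φR_n = 0.75 × (1×218.4 + 2×315.84) = 637.6 kN.
Tension yield (gross): A_g = 212×14 = 2968 mm². φR_n = 0.90 × 250 × 2968 = 667.8 kN.
Governing: min(477.4, 637.6, 667.8) = 477.4 kN → bolt shear.

477.4 kN (bolt shear governs)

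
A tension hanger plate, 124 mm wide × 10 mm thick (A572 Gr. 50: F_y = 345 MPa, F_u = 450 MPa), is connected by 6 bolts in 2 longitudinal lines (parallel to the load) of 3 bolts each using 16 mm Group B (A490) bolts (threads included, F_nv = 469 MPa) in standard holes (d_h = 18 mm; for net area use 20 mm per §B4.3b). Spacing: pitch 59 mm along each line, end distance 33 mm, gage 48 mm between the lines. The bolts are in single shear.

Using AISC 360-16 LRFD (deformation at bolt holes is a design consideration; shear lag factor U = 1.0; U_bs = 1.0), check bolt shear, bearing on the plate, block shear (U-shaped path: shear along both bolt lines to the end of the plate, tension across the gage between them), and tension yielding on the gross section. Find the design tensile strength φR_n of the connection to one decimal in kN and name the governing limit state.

Bolt shear: A_b = π(16)²/4 = 201.06 mm². φR_n = 0.75 × 469 × 201.06 × 6 × 1 = 424.3 kN.
Bearing (10 mm plate, F_u = 450 MPa): end bolts L_c = 33 − 18/2 = 24, R_n = min(1.2×24×10×450, 2.4×16×10×450) = 129.6 kN/bolt; interior L_c = 59 − 18 = 41, R_n = 172.8 kN/bolt. φR_n = 0.75 × (2×129.6 + 4×172.8) = 712.8 kN.
Block shear: shear path 2×[33+2×59] = 2×151 mm, A_gv = 3020, A_nv = 2×(151 − 2.5×20)×10 = 2020 mm²; tension across gage: (48 − 1×20)×10 = 280 mm². R_n = min(0.6×450×2020, 0.6×345×3020) + 1.0×450×280 = min(545.4, 625.14) + 126 = 671.4 kN. φR_n = 0.75 × 671.4 = 503.6 kN.
Tension yield (gross): A_g = 124×10 = 1240 mm². φR_n = 0.90 × 345 × 1240 = 385.0 kN.
Governing: min(424.3, 712.8, 503.6, 385.0) = 385.0 kN → gross-section yield.

385.0 kN (gross-section yield governs)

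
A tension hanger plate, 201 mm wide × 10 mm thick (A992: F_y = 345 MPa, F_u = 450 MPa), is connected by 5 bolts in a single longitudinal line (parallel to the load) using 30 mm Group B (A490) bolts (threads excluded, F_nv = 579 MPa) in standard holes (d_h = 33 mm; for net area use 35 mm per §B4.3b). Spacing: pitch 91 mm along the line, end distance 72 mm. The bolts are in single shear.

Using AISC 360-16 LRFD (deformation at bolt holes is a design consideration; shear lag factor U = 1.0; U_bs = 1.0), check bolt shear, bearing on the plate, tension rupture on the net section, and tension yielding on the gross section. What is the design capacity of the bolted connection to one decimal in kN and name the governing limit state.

Bolt shear: A_b = π(30)²/4 = 706.86 mm². φR_n = 0.75 × 579 × 706.86 × 5 × 1 = 1534.8 kN.
Bearing (10 mm plate, F_u = 450 MPa): end bolts L_c = 72 − 33/2 = 55.5, R_n = min(1.2×55.5×10×450, 2.4×30×10×450) = 299.7 kN/bolt; interior L_c = 91 − 33 = 58, R_n = 313.2 kN/bolt. φR_n = 0.75 × (1×299.7 + 4×313.2) = 1164.4 kN.
Tension rupture (net): A_n = (201 − 1×35)×10 = 1660 mm² (U = 1.0, A_e = A_n). φR_n = 0.75 × 450 × 1660 = 560.3 kN.
Tension yield (gross): A_g = 201×10 = 2010 mm². φR_n = 0.90 × 345 × 2010 = 624.1 kN.
Governing: min(1534.8, 1164.4, 560.3, 624.1) = 560.3 kN → net-section rupture.

560.3 kN (net-section rupture governs)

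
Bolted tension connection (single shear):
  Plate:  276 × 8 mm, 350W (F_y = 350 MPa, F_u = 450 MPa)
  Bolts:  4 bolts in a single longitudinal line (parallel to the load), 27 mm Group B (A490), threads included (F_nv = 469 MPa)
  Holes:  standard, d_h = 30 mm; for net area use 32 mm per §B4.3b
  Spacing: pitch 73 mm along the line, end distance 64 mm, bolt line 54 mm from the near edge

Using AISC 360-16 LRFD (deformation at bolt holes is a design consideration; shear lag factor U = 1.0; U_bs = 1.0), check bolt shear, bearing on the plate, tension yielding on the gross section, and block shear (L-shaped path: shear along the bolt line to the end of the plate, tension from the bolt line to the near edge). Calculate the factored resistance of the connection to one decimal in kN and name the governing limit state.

379.6 kN (block shear governs)

Bolt shear: A_b = π(27)²/4 = 572.56 mm². φR_n = 0.75 × 469 × 572.56 × 4 × 1 = 805.6 kN.
Bearing (8 mm plate, F_u = 450 MPa): end bolts L_c = 64 − 30/2 = 49, R_n = min(1.2×49×8×450, 2.4×27×8×450) = 211.68 kN/bolt; interior L_c = 73 − 30 = 43, R_n = 185.76 kN/bolt. φR_n = 0.75 × (1×211.68 + 3×185.76) = 576.7 kN.
Tension yield (gross): A_g = 276×8 = 2208 mm². φR_n = 0.90 × 350 × 2208 = 695.5 kN.
Block shear: shear path 1×[64+3×73] = 1×283 mm, A_gv = 2264, A_nv = 1×(283 − 3.5×32)×8 = 1368 mm²; tension to near edge: (54 − 0.5×32)×8 = 304 mm². R_n = min(0.6×450×1368, 0.6×350×2264) + 1.0×450×304 = min(369.36, 475.44) + 136.8 = 506.16 kN. φR_n = 0.75 × 506.16 = 379.6 kN.
Governing: min(805.6, 576.7, 695.5, 379.6) = 379.6 kN → block shear.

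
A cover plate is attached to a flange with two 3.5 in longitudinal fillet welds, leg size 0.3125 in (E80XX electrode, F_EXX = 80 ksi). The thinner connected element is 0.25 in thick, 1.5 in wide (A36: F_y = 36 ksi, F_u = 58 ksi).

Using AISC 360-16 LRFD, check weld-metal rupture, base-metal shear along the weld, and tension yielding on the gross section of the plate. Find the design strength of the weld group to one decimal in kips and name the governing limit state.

Weld metal: throat = 0.707×0.3125 = 0.22094 in, L = 2×3.5 = 7 in. φR_n = 0.75 × 0.6 × 80 × 0.22094 × 7 = 55.7 kips.
Base metal shear (0.25 in plate): yield φR_n = 1.0×0.6×36×0.25×7 = 37.8 kips; rupture φR_n = 0.75×0.6×58×0.25×7 = 45.7 kips; take 37.8 kips (yield).
Tension yield (gross): A_g = 1.5×0.25 = 0.375 in². φR_n = 0.90 × 36 × 0.375 = 12.2 kips.
Governing: min(55.7, 37.8, 12.2) = 12.2 kips → gross-section yield.

12.2 kips (gross-section yield governs)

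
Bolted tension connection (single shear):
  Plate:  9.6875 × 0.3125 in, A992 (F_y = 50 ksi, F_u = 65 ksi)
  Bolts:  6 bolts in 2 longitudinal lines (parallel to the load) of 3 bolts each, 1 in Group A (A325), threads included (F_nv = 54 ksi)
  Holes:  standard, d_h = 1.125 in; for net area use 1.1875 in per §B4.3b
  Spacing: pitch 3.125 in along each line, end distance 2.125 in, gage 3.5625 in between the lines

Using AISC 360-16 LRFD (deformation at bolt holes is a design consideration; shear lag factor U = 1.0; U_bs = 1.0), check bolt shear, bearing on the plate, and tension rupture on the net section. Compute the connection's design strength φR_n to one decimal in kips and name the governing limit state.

Bolt shear: A_b = π(1)²/4 = 0.7854 in². φR_n = 0.75 × 54 × 0.7854 × 6 × 1 = 190.9 kips.
Bearing (0.3125 in plate, F_u = 65 ksi): end bolts L_c = 2.125 − 1.125/2 = 1.5625, R_n = min(1.2×1.5625×0.3125×65, 2.4×1×0.3125×65) = 38.086 kips/bolt; interior L_c = 3.125 − 1.125 = 2, R_n = 48.75 kips/bolt. φR_n = 0.75 × (2×38.086 + 4×48.75) = 203.4 kips.
Tension rupture (net): A_n = (9.6875 − 2×1.1875)×0.3125 = 2.2852 in² (U = 1.0, A_e = A_n). φR_n = 0.75 × 65 × 2.2852 = 111.4 kips.
Governing: min(190.9, 203.4, 111.4) = 111.4 kips → net-section rupture.

111.4 kips (net-section rupture governs)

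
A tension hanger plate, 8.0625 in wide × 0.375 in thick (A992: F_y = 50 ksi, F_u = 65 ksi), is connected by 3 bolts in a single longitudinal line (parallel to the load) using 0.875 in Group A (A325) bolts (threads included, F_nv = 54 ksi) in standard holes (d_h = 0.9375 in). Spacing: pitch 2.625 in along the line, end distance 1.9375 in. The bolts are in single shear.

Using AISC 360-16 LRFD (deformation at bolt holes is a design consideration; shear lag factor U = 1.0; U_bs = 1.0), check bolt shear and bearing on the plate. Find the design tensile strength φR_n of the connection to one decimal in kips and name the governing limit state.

Bolt shear: A_b = π(0.875)²/4 = 0.60132 in². φR_n = 0.75 × 54 × 0.60132 × 3 × 1 = 73.1 kips.
Bearing (0.375 in plate, F_u = 65 ksi): end bolts L_c = 1.9375 − 0.9375/2 = 1.46875, R_n = min(1.2×1.46875×0.375×65, 2.4×0.875×0.375×65) = 42.961 kips/bolt; interior L_c = 2.625 − 0.9375 = 1.6875, R_n = 49.359 kips/bolt. φR_n = 0.75 × (1×42.961 + 2×49.359) = 106.3 kips.
Governing: min(73.1, 106.3) = 73.1 kips → bolt shear.

73.1 kips (bolt shear governs)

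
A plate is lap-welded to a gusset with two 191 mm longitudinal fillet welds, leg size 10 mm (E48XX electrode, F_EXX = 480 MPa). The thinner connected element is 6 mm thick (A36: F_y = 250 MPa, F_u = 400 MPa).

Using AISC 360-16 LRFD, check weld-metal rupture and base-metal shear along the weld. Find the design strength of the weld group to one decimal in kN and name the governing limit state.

Weld metal: throat = 0.707×10 = 7.07 mm, L = 2×191 = 382 mm. φR_n = 0.75 × 0.6 × 480 × 7.07 × 382 = 583.4 kN.
Base metal shear (6 mm plate): yield φR_n = 1.0×0.6×250×6×382 = 343.8 kN; rupture φR_n = 0.75×0.6×400×6×382 = 412.6 kN; take 343.8 kN (yield).
Governing: min(583.4, 343.8) = 343.8 kN → base-metal shear.

343.8 kN (base-metal shear governs)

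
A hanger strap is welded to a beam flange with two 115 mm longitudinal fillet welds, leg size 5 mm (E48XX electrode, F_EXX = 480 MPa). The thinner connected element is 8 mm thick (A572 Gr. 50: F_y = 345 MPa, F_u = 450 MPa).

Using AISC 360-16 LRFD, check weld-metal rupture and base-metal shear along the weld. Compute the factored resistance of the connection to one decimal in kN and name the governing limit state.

Weld metal: throat = 0.707×5 = 3.535 mm, L = 2×115 = 230 mm. φR_n = 0.75 × 0.6 × 480 × 3.535 × 230 = 175.6 kN.
Base metal shear (8 mm plate): yield φR_n = 1.0×0.6×345×8×230 = 380.9 kN; rupture φR_n = 0.75×0.6×450×8×230 = 372.6 kN; take 372.6 kN (rupture).
Governing: min(175.6, 372.6) = 175.6 kN → weld metal.

175.6 kN (weld metal governs)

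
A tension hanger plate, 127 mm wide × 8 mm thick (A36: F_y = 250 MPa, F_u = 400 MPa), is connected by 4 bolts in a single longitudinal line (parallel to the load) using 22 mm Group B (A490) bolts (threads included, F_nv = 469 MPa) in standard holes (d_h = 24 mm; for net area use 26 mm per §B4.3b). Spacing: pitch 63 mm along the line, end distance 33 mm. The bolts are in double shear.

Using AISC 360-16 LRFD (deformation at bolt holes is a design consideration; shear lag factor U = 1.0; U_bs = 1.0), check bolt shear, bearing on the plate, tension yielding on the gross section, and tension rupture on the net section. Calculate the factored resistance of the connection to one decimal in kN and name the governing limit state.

Bolt shear: A_b = π(22)²/4 = 380.13 mm². φR_n = 0.75 × 469 × 380.13 × 4 × 2 = 1069.7 kN.
Bearing (8 mm plate, F_u = 400 MPa): end bolts L_c = 33 − 24/2 = 21, R_n = min(1.2×21×8×400, 2.4×22×8×400) = 80.64 kN/bolt; interior L_c = 63 − 24 = 39, R_n = 149.76 kN/bolt. φR_n = 0.75 × (1×80.64 + 3×149.76) = 397.4 kN.
Tension yield (gross): A_g = 127×8 = 1016 mm². φR_n = 0.90 × 250 × 1016 = 228.6 kN.
Tension rupture (net): A_n = (127 − 1×26)×8 = 808 mm² (U = 1.0, A_e = A_n). φR_n = 0.75 × 400 × 808 = 242.4 kN.
Governing: min(1069.7, 397.4, 228.6, 242.4) = 228.6 kN → gross-section yield.

228.6 kN (gross-section yield governs)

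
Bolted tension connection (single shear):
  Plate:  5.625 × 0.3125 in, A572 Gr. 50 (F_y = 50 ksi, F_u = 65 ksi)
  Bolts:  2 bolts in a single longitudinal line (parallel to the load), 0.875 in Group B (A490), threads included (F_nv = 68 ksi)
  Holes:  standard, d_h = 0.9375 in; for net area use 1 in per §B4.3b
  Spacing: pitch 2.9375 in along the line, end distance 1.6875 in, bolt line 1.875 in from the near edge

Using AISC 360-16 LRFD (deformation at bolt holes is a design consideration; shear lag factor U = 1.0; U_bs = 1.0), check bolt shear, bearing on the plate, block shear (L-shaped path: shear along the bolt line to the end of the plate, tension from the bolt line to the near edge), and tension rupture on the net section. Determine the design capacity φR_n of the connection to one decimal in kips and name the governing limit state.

49.5 kips (block shear governs)

Bolt shear: A_b = π(0.875)²/4 = 0.60132 in². φR_n = 0.75 × 68 × 0.60132 × 2 × 1 = 61.3 kips.
Bearing (0.3125 in plate, F_u = 65 ksi): end bolts L_c = 1.6875 − 0.9375/2 = 1.21875, R_n = min(1.2×1.21875×0.3125×65, 2.4×0.875×0.3125×65) = 29.707 kips/bolt; interior L_c = 2.9375 − 0.9375 = 2, R_n = 42.656 kips/bolt. φR_n = 0.75 × (1×29.707 + 1×42.656) = 54.3 kips.
Block shear: shear path 1×[1.6875+1×2.9375] = 1×4.625 in, A_gv = 1.4453, A_nv = 1×(4.625 − 1.5×1)×0.3125 = 0.97656 in²; tension to near edge: (1.875 − 0.5×1)×0.3125 = 0.42969 in². R_n = min(0.6×65×0.97656, 0.6×50×1.4453) + 1.0×65×0.42969 = min(38.086, 43.359) + 27.93 = 66.016 kips. φR_n = 0.75 × 66.016 = 49.5 kips.
Tension rupture (net): A_n = (5.625 − 1×1)×0.3125 = 1.4453 in² (U = 1.0, A_e = A_n). φR_n = 0.75 × 65 × 1.4453 = 70.5 kips.
Governing: min(61.3, 54.3, 49.5, 70.5) = 49.5 kips → block shear.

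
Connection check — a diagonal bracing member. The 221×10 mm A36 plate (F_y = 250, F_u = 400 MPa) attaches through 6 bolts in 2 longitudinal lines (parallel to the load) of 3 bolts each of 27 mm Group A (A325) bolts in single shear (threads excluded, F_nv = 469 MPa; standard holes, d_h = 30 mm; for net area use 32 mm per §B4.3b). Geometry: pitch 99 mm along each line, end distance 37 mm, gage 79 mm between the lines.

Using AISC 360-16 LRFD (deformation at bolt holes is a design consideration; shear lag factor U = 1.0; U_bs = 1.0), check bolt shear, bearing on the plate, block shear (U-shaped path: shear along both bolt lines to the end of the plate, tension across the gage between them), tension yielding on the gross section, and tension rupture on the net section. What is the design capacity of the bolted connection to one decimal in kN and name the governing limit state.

471.0 kN (net-section rupture governs)

Bolt shear: A_b = π(27)²/4 = 572.56 mm². φR_n = 0.75 × 469 × 572.56 × 6 × 1 = 1208.4 kN.
Bearing (10 mm plate, F_u = 400 MPa): end bolts L_c = 37 − 30/2 = 22, R_n = min(1.2×22×10×400, 2.4×27×10×400) = 105.6 kN/bolt; interior L_c = 99 − 30 = 69, R_n = 259.2 kN/bolt. φR_n = 0.75 × (2×105.6 + 4×259.2) = 936.0 kN.
Block shear: shear path 2×[37+2×99] = 2×235 mm, A_gv = 4700, A_nv = 2×(235 − 2.5×32)×10 = 3100 mm²; tension across gage: (79 − 1×32)×10 = 470 mm². R_n = min(0.6×400×3100, 0.6×250×4700) + 1.0×400×470 = min(744, 705) + 188 = 893 kN. φR_n = 0.75 × 893 = 669.8 kN.
Tension yield (gross): A_g = 221×10 = 2210 mm². φR_n = 0.90 × 250 × 2210 = 497.3 kN.
Tension rupture (net): A_n = (221 − 2×32)×10 = 1570 mm² (U = 1.0, A_e = A_n). φR_n = 0.75 × 400 × 1570 = 471.0 kN.
Governing: min(1208.4, 936.0, 669.8, 497.3, 471.0) = 471.0 kN → net-section rupture.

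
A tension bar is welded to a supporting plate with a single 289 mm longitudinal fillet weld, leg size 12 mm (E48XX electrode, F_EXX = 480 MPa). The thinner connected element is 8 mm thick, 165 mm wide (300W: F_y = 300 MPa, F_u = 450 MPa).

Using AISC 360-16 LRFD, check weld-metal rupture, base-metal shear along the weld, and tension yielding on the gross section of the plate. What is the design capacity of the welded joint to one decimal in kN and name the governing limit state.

356.4 kN (gross-section yield governs)

Weld metal: throat = 0.707×12 = 8.484 mm, L = 289 mm. φR_n = 0.75 × 0.6 × 480 × 8.484 × 289 = 529.6 kN.
Base metal shear (8 mm plate): yield φR_n = 1.0×0.6×300×8×289 = 416.2 kN; rupture φR_n = 0.75×0.6×450×8×289 = 468.2 kN; take 416.2 kN (yield).
Tension yield (gross): A_g = 165×8 = 1320 mm². φR_n = 0.90 × 300 × 1320 = 356.4 kN.
Governing: min(529.6, 416.2, 356.4) = 356.4 kN → gross-section yield.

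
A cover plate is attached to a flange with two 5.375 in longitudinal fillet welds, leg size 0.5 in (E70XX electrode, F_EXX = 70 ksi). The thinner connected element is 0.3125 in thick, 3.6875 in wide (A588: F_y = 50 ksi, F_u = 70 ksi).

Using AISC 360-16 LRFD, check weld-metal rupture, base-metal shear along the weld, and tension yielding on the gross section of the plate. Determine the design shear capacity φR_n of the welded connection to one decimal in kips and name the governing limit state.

Weld metal: throat = 0.707×0.5 = 0.3535 in, L = 2×5.375 = 10.75 in. φR_n = 0.75 × 0.6 × 70 × 0.3535 × 10.75 = 119.7 kips.
Base metal shear (0.3125 in plate): yield φR_n = 1.0×0.6×50×0.3125×10.75 = 100.8 kips; rupture φR_n = 0.75×0.6×70×0.3125×10.75 = 105.8 kips; take 100.8 kips (yield).
Tension yield (gross): A_g = 3.6875×0.3125 = 1.1523 in². φR_n = 0.90 × 50 × 1.1523 = 51.9 kips.
Governing: min(119.7, 100.8, 51.9) = 51.9 kips → gross-section yield.

51.9 kips (gross-section yield governs)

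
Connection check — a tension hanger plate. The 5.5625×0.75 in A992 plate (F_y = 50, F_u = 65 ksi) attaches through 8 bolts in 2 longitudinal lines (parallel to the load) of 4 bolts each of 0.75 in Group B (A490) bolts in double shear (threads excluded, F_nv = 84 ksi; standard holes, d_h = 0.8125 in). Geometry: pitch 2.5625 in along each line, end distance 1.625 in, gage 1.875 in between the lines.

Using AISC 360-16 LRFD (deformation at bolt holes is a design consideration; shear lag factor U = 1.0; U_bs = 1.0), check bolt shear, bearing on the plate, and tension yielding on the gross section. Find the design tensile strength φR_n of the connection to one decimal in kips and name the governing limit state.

187.7 kips (gross-section yield governs)

Bolt shear: A_b = π(0.75)²/4 = 0.44179 in². φR_n = 0.75 × 84 × 0.44179 × 8 × 2 = 445.3 kips.
Bearing (0.75 in plate, F_u = 65 ksi): end bolts L_c = 1.625 − 0.8125/2 = 1.21875, R_n = min(1.2×1.21875×0.75×65, 2.4×0.75×0.75×65) = 71.297 kips/bolt; interior L_c = 2.5625 − 0.8125 = 1.75, R_n = 87.75 kips/bolt. φR_n = 0.75 × (2×71.297 + 6×87.75) = 501.8 kips.
Tension yield (gross): A_g = 5.5625×0.75 = 4.1719 in². φR_n = 0.90 × 50 × 4.1719 = 187.7 kips.
Governing: min(445.3, 501.8, 187.7) = 187.7 kips → gross-section yield.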